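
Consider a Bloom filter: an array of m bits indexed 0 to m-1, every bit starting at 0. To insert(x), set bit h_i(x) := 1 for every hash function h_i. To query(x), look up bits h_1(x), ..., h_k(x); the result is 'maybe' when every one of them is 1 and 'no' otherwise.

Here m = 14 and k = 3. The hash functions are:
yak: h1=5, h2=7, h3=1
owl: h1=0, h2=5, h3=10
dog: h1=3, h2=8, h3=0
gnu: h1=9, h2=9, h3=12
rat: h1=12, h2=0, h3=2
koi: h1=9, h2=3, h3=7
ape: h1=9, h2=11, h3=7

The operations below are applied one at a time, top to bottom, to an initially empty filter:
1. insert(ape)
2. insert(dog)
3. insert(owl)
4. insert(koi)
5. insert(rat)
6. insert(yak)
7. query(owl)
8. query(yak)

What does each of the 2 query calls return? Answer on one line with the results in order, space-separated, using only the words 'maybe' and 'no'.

Start: bits=00000000000000
Op 1: insert ape -> sets bits 7 9 11 -> bits=00000001010100
Op 2: insert dog -> sets bits 0 3 8 -> bits=10010001110100
Op 3: insert owl -> sets bits 0 5 10 -> bits=10010101111100
Op 4: insert koi -> sets bits 3 7 9 -> bits=10010101111100
Op 5: insert rat -> sets bits 0 2 12 -> bits=10110101111110
Op 6: insert yak -> sets bits 1 5 7 -> bits=11110101111110
Op 7: query owl -> checks bit0=1, bit5=1, bit10=1 (all 1) -> maybe
Op 8: query yak -> checks bit1=1, bit5=1, bit7=1 (all 1) -> maybe
Query results in order: maybe maybe

Answer: maybe maybe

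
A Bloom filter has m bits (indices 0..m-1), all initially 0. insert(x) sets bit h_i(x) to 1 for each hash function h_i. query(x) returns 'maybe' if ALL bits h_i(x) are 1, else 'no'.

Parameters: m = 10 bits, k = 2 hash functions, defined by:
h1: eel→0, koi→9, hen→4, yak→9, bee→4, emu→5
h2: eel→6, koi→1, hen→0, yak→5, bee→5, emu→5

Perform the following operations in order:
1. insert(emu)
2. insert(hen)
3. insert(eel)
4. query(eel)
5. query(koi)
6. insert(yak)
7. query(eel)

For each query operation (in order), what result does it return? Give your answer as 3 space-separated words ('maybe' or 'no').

Answer: maybe no maybe

Derivation:
Start: bits=0000000000
Op 1: insert emu -> sets bits 5 -> bits=0000010000
Op 2: insert hen -> sets bits 0 4 -> bits=1000110000
Op 3: insert eel -> sets bits 0 6 -> bits=1000111000
Op 4: query eel -> checks bit0=1, bit6=1 (all 1) -> maybe
Op 5: query koi -> checks bit1=0, bit9=0 (has a 0) -> no
Op 6: insert yak -> sets bits 5 9 -> bits=1000111001
Op 7: query eel -> checks bit0=1, bit6=1 (all 1) -> maybe
Query results in order: maybe no maybe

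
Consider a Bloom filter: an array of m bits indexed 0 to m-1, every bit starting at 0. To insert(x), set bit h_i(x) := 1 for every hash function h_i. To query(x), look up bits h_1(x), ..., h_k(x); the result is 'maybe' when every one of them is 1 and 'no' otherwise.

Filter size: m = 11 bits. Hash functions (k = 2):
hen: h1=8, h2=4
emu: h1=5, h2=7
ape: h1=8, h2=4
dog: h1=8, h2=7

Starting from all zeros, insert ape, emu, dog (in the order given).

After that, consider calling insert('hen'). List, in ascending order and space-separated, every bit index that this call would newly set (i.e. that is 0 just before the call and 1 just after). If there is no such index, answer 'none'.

Answer: none

Derivation:
Start: bits=00000000000
After insert 'ape': sets bits 4 8 -> bits=00001000100
After insert 'emu': sets bits 5 7 -> bits=00001101100
After insert 'dog': sets bits 7 8 -> bits=00001101100
insert 'hen' would touch bits 4 8; currently bit4=1, bit8=1
Bits that are 0 among those (would change 0->1): none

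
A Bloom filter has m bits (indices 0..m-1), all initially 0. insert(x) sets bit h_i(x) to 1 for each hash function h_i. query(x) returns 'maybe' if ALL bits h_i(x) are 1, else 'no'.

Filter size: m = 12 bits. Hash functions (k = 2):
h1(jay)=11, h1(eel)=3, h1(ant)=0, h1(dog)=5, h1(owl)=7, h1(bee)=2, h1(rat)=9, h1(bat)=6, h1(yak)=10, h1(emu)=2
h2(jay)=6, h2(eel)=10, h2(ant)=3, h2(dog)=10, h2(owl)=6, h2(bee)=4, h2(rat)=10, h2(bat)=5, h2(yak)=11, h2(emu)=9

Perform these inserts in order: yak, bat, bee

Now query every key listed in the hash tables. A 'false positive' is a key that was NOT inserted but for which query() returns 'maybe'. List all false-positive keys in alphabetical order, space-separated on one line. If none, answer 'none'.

Start: bits=000000000000
After insert 'yak': sets bits 10 11 -> bits=000000000011
After insert 'bat': sets bits 5 6 -> bits=000001100011
After insert 'bee': sets bits 2 4 -> bits=001011100011
Not inserted: ant dog eel emu jay owl rat — query each against bits=001011100011:
query ant: checks bit0=0, bit3=0 (has a 0) -> no => not a false positive
query dog: checks bit5=1, bit10=1 (all 1) -> maybe => FALSE POSITIVE
query eel: checks bit3=0, bit10=1 (has a 0) -> no => not a false positive
query emu: checks bit2=1, bit9=0 (has a 0) -> no => not a false positive
query jay: checks bit6=1, bit11=1 (all 1) -> maybe => FALSE POSITIVE
query owl: checks bit6=1, bit7=0 (has a 0) -> no => not a false positive
query rat: checks bit9=0, bit10=1 (has a 0) -> no => not a false positive
False positives (alphabetical): dog jay

Answer: dog jay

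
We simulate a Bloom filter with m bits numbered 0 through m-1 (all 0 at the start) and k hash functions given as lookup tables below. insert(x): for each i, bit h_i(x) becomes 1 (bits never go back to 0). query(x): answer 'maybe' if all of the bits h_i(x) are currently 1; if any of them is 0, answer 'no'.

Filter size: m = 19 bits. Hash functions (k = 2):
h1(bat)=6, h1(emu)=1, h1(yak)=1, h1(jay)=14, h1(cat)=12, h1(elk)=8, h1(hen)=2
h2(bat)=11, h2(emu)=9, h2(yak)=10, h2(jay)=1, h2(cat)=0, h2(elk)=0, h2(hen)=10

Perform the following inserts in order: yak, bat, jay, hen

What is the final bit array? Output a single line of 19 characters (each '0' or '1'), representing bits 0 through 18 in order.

Start: bits=0000000000000000000
After insert 'yak': sets bits 1 10 -> bits=0100000000100000000
After insert 'bat': sets bits 6 11 -> bits=0100001000110000000
After insert 'jay': sets bits 1 14 -> bits=0100001000110010000
After insert 'hen': sets bits 2 10 -> bits=0110001000110010000

Answer: 0110001000110010000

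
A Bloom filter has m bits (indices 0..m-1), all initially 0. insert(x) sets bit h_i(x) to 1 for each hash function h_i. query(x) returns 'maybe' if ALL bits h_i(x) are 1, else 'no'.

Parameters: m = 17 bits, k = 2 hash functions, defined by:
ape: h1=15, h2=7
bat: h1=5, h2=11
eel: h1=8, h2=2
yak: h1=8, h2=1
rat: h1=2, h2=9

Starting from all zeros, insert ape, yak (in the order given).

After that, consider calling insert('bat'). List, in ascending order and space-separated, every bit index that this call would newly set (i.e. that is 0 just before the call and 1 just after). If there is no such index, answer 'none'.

Answer: 5 11

Derivation:
Start: bits=00000000000000000
After insert 'ape': sets bits 7 15 -> bits=00000001000000010
After insert 'yak': sets bits 1 8 -> bits=01000001100000010
insert 'bat' would touch bits 5 11; currently bit5=0, bit11=0
Bits that are 0 among those (would change 0->1): 5 11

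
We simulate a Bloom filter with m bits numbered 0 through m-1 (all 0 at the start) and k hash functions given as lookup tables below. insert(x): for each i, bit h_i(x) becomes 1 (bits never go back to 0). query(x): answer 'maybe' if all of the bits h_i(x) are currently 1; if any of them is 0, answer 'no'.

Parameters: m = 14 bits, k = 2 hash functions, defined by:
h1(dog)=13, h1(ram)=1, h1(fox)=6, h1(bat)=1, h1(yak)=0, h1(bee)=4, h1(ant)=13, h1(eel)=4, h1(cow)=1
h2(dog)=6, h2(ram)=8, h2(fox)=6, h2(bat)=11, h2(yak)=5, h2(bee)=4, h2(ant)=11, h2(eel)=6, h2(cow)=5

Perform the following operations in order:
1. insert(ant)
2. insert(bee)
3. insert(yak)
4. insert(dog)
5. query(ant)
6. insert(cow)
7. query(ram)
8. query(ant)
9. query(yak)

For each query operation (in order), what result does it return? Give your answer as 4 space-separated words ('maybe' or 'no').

Answer: maybe no maybe maybe

Derivation:
Start: bits=00000000000000
Op 1: insert ant -> sets bits 11 13 -> bits=00000000000101
Op 2: insert bee -> sets bits 4 -> bits=00001000000101
Op 3: insert yak -> sets bits 0 5 -> bits=10001100000101
Op 4: insert dog -> sets bits 6 13 -> bits=10001110000101
Op 5: query ant -> checks bit11=1, bit13=1 (all 1) -> maybe
Op 6: insert cow -> sets bits 1 5 -> bits=11001110000101
Op 7: query ram -> checks bit1=1, bit8=0 (has a 0) -> no
Op 8: query ant -> checks bit11=1, bit13=1 (all 1) -> maybe
Op 9: query yak -> checks bit0=1, bit5=1 (all 1) -> maybe
Query results in order: maybe no maybe maybe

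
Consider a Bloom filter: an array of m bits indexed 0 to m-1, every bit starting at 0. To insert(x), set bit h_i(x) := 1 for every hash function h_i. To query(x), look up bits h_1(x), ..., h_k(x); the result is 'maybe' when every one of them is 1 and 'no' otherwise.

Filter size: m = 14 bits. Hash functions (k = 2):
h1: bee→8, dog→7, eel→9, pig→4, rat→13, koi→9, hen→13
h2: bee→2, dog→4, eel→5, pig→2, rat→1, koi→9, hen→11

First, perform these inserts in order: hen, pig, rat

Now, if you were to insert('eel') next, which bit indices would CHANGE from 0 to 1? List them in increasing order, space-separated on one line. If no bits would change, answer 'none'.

Answer: 5 9

Derivation:
Start: bits=00000000000000
After insert 'hen': sets bits 11 13 -> bits=00000000000101
After insert 'pig': sets bits 2 4 -> bits=00101000000101
After insert 'rat': sets bits 1 13 -> bits=01101000000101
insert 'eel' would touch bits 5 9; currently bit5=0, bit9=0
Bits that are 0 among those (would change 0->1): 5 9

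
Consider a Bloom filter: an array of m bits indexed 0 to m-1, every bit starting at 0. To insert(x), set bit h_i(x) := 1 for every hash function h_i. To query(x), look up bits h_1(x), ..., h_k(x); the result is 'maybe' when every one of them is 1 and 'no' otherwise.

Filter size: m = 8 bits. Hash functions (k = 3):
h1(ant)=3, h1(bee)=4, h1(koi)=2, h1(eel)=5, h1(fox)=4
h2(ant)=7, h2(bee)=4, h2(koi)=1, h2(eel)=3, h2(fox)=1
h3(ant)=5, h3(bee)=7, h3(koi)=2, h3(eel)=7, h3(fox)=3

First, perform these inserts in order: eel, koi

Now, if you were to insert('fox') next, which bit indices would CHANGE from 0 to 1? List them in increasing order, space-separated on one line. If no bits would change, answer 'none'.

Answer: 4

Derivation:
Start: bits=00000000
After insert 'eel': sets bits 3 5 7 -> bits=00010101
After insert 'koi': sets bits 1 2 -> bits=01110101
insert 'fox' would touch bits 1 3 4; currently bit1=1, bit3=1, bit4=0
Bits that are 0 among those (would change 0->1): 4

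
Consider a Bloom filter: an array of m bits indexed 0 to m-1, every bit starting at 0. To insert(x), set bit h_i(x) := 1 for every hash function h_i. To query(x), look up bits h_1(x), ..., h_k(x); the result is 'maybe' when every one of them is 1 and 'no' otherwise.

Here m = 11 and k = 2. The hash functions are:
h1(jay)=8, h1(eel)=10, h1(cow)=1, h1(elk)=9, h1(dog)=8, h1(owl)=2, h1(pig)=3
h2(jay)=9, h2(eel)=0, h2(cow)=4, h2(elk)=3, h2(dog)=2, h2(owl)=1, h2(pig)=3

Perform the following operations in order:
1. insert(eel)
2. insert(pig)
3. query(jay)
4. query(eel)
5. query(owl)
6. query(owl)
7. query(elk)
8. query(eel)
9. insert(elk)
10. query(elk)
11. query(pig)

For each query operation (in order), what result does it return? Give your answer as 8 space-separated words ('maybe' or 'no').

Answer: no maybe no no no maybe maybe maybe

Derivation:
Start: bits=00000000000
Op 1: insert eel -> sets bits 0 10 -> bits=10000000001
Op 2: insert pig -> sets bits 3 -> bits=10010000001
Op 3: query jay -> checks bit8=0, bit9=0 (has a 0) -> no
Op 4: query eel -> checks bit0=1, bit10=1 (all 1) -> maybe
Op 5: query owl -> checks bit1=0, bit2=0 (has a 0) -> no
Op 6: query owl -> checks bit1=0, bit2=0 (has a 0) -> no
Op 7: query elk -> checks bit3=1, bit9=0 (has a 0) -> no
Op 8: query eel -> checks bit0=1, bit10=1 (all 1) -> maybe
Op 9: insert elk -> sets bits 3 9 -> bits=10010000011
Op 10: query elk -> checks bit3=1, bit9=1 (all 1) -> maybe
Op 11: query pig -> checks bit3=1 (all 1) -> maybe
Query results in order: no maybe no no no maybe maybe maybe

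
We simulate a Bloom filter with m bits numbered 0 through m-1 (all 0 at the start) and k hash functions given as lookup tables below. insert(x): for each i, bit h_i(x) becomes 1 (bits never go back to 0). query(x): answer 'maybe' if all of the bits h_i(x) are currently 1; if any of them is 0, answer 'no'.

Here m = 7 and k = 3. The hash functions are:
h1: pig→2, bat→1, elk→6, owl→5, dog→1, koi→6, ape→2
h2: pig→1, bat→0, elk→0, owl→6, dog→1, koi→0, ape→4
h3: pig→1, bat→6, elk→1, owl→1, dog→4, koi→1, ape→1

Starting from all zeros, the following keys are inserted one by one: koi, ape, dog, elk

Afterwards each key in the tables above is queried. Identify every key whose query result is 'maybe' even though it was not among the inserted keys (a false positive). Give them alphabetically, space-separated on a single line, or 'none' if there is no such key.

Answer: bat pig

Derivation:
Start: bits=0000000
After insert 'koi': sets bits 0 1 6 -> bits=1100001
After insert 'ape': sets bits 1 2 4 -> bits=1110101
After insert 'dog': sets bits 1 4 -> bits=1110101
After insert 'elk': sets bits 0 1 6 -> bits=1110101
Not inserted: bat owl pig — query each against bits=1110101:
query bat: checks bit0=1, bit1=1, bit6=1 (all 1) -> maybe => FALSE POSITIVE
query owl: checks bit1=1, bit5=0, bit6=1 (has a 0) -> no => not a false positive
query pig: checks bit1=1, bit2=1 (all 1) -> maybe => FALSE POSITIVE
False positives (alphabetical): bat pig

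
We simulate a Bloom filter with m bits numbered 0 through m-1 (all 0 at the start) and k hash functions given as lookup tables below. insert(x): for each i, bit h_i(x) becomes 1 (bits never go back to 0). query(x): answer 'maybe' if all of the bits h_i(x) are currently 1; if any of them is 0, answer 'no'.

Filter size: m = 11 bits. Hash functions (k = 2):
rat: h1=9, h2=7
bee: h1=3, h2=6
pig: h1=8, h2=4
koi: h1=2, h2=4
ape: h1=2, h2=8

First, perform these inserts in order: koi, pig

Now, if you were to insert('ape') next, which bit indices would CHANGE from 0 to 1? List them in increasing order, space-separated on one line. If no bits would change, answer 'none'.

Answer: none

Derivation:
Start: bits=00000000000
After insert 'koi': sets bits 2 4 -> bits=00101000000
After insert 'pig': sets bits 4 8 -> bits=00101000100
insert 'ape' would touch bits 2 8; currently bit2=1, bit8=1
Bits that are 0 among those (would change 0->1): none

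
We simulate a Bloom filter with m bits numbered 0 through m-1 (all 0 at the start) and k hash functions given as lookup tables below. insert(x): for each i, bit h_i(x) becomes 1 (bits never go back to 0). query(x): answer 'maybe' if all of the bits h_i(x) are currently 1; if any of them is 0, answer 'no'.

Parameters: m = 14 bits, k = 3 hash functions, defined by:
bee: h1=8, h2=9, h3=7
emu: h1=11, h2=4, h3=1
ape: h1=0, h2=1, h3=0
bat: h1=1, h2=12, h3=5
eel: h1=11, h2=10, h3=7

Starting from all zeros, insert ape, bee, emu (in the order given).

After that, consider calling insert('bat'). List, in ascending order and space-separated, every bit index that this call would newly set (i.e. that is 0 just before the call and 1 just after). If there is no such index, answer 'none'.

Start: bits=00000000000000
After insert 'ape': sets bits 0 1 -> bits=11000000000000
After insert 'bee': sets bits 7 8 9 -> bits=11000001110000
After insert 'emu': sets bits 1 4 11 -> bits=11001001110100
insert 'bat' would touch bits 1 5 12; currently bit1=1, bit5=0, bit12=0
Bits that are 0 among those (would change 0->1): 5 12

Answer: 5 12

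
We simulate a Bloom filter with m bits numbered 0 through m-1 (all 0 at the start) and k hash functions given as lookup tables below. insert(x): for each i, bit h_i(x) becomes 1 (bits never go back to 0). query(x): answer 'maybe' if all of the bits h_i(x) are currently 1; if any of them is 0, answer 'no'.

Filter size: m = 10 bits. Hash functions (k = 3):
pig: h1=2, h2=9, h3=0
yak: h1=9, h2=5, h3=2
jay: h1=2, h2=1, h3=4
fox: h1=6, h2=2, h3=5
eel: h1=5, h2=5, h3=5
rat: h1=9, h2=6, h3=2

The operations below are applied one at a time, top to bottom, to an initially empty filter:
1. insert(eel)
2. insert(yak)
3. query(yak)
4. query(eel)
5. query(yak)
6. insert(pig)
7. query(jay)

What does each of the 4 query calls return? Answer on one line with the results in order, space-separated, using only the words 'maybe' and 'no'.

Answer: maybe maybe maybe no

Derivation:
Start: bits=0000000000
Op 1: insert eel -> sets bits 5 -> bits=0000010000
Op 2: insert yak -> sets bits 2 5 9 -> bits=0010010001
Op 3: query yak -> checks bit2=1, bit5=1, bit9=1 (all 1) -> maybe
Op 4: query eel -> checks bit5=1 (all 1) -> maybe
Op 5: query yak -> checks bit2=1, bit5=1, bit9=1 (all 1) -> maybe
Op 6: insert pig -> sets bits 0 2 9 -> bits=1010010001
Op 7: query jay -> checks bit1=0, bit2=1, bit4=0 (has a 0) -> no
Query results in order: maybe maybe maybe no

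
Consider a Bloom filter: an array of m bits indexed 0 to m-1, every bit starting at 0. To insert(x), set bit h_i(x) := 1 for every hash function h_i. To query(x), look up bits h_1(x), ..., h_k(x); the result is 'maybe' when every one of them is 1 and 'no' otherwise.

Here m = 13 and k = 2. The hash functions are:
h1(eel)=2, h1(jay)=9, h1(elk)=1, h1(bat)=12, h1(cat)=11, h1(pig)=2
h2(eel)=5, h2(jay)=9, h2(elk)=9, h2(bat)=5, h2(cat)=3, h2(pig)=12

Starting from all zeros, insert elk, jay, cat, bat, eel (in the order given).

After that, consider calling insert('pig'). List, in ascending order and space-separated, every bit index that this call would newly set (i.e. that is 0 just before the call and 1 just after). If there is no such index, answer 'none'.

Start: bits=0000000000000
After insert 'elk': sets bits 1 9 -> bits=0100000001000
After insert 'jay': sets bits 9 -> bits=0100000001000
After insert 'cat': sets bits 3 11 -> bits=0101000001010
After insert 'bat': sets bits 5 12 -> bits=0101010001011
After insert 'eel': sets bits 2 5 -> bits=0111010001011
insert 'pig' would touch bits 2 12; currently bit2=1, bit12=1
Bits that are 0 among those (would change 0->1): none

Answer: none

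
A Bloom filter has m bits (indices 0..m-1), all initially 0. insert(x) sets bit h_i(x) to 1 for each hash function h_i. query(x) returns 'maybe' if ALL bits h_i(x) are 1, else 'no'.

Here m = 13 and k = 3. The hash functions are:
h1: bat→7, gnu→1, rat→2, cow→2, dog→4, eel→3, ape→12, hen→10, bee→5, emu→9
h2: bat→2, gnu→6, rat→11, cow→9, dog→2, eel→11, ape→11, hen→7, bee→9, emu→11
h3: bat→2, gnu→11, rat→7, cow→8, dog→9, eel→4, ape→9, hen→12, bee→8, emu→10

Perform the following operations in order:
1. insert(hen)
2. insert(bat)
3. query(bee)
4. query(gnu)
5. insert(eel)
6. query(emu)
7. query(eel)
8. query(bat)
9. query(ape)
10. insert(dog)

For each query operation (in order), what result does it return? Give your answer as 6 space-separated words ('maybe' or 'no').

Answer: no no no maybe maybe no

Derivation:
Start: bits=0000000000000
Op 1: insert hen -> sets bits 7 10 12 -> bits=0000000100101
Op 2: insert bat -> sets bits 2 7 -> bits=0010000100101
Op 3: query bee -> checks bit5=0, bit8=0, bit9=0 (has a 0) -> no
Op 4: query gnu -> checks bit1=0, bit6=0, bit11=0 (has a 0) -> no
Op 5: insert eel -> sets bits 3 4 11 -> bits=0011100100111
Op 6: query emu -> checks bit9=0, bit10=1, bit11=1 (has a 0) -> no
Op 7: query eel -> checks bit3=1, bit4=1, bit11=1 (all 1) -> maybe
Op 8: query bat -> checks bit2=1, bit7=1 (all 1) -> maybe
Op 9: query ape -> checks bit9=0, bit11=1, bit12=1 (has a 0) -> no
Op 10: insert dog -> sets bits 2 4 9 -> bits=0011100101111
Query results in order: no no no maybe maybe no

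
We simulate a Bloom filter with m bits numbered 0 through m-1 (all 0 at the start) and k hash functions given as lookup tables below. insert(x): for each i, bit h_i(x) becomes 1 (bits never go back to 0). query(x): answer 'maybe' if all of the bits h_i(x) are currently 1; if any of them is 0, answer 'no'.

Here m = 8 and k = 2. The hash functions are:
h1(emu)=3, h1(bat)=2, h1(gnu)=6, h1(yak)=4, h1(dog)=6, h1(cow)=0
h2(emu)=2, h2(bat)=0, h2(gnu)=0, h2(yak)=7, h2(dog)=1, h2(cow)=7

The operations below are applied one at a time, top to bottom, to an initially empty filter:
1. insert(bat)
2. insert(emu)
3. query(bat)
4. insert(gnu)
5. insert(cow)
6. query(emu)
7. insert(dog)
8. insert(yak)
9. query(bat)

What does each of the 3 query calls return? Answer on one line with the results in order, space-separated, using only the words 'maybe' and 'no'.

Answer: maybe maybe maybe

Derivation:
Start: bits=00000000
Op 1: insert bat -> sets bits 0 2 -> bits=10100000
Op 2: insert emu -> sets bits 2 3 -> bits=10110000
Op 3: query bat -> checks bit0=1, bit2=1 (all 1) -> maybe
Op 4: insert gnu -> sets bits 0 6 -> bits=10110010
Op 5: insert cow -> sets bits 0 7 -> bits=10110011
Op 6: query emu -> checks bit2=1, bit3=1 (all 1) -> maybe
Op 7: insert dog -> sets bits 1 6 -> bits=11110011
Op 8: insert yak -> sets bits 4 7 -> bits=11111011
Op 9: query bat -> checks bit0=1, bit2=1 (all 1) -> maybe
Query results in order: maybe maybe maybe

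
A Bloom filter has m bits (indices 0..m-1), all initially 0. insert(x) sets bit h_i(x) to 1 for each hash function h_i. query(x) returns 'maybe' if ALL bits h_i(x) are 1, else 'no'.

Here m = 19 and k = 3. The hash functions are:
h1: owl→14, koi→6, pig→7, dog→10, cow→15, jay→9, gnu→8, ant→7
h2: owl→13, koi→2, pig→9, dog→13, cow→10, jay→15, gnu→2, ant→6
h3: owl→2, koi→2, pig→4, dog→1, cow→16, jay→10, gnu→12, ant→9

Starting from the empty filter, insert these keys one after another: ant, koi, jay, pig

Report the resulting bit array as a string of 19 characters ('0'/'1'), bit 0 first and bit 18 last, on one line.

Start: bits=0000000000000000000
After insert 'ant': sets bits 6 7 9 -> bits=0000001101000000000
After insert 'koi': sets bits 2 6 -> bits=0010001101000000000
After insert 'jay': sets bits 9 10 15 -> bits=0010001101100001000
After insert 'pig': sets bits 4 7 9 -> bits=0010101101100001000

Answer: 0010101101100001000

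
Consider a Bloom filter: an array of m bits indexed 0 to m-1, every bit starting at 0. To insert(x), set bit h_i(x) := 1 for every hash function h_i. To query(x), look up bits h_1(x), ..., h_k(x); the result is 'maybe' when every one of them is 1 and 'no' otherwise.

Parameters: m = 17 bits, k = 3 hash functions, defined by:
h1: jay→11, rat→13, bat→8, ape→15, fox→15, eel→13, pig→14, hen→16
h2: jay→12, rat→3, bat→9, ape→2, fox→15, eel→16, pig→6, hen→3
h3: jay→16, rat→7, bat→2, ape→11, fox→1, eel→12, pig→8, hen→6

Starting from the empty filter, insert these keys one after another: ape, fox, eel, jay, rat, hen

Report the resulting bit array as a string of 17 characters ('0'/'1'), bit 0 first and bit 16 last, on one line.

Start: bits=00000000000000000
After insert 'ape': sets bits 2 11 15 -> bits=00100000000100010
After insert 'fox': sets bits 1 15 -> bits=01100000000100010
After insert 'eel': sets bits 12 13 16 -> bits=01100000000111011
After insert 'jay': sets bits 11 12 16 -> bits=01100000000111011
After insert 'rat': sets bits 3 7 13 -> bits=01110001000111011
After insert 'hen': sets bits 3 6 16 -> bits=01110011000111011

Answer: 01110011000111011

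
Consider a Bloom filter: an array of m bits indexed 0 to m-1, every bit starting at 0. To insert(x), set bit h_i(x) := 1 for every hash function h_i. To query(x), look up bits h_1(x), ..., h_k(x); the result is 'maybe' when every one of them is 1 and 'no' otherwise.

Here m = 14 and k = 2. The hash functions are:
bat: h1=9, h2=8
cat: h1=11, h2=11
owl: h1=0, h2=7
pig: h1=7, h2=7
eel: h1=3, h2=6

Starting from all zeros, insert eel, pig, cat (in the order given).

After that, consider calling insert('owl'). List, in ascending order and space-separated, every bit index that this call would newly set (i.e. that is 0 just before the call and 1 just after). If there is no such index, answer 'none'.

Answer: 0

Derivation:
Start: bits=00000000000000
After insert 'eel': sets bits 3 6 -> bits=00010010000000
After insert 'pig': sets bits 7 -> bits=00010011000000
After insert 'cat': sets bits 11 -> bits=00010011000100
insert 'owl' would touch bits 0 7; currently bit0=0, bit7=1
Bits that are 0 among those (would change 0->1): 0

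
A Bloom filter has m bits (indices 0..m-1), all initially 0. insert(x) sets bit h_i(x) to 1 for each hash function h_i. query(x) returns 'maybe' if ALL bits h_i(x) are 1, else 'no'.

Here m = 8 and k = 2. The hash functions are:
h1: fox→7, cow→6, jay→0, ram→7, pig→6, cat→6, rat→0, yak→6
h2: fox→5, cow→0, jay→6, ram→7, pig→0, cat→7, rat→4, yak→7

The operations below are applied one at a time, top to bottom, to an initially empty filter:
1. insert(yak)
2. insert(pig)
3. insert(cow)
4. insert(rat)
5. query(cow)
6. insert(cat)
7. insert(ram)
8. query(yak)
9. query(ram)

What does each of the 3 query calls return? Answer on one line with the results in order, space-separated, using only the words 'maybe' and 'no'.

Start: bits=00000000
Op 1: insert yak -> sets bits 6 7 -> bits=00000011
Op 2: insert pig -> sets bits 0 6 -> bits=10000011
Op 3: insert cow -> sets bits 0 6 -> bits=10000011
Op 4: insert rat -> sets bits 0 4 -> bits=10001011
Op 5: query cow -> checks bit0=1, bit6=1 (all 1) -> maybe
Op 6: insert cat -> sets bits 6 7 -> bits=10001011
Op 7: insert ram -> sets bits 7 -> bits=10001011
Op 8: query yak -> checks bit6=1, bit7=1 (all 1) -> maybe
Op 9: query ram -> checks bit7=1 (all 1) -> maybe
Query results in order: maybe maybe maybe

Answer: maybe maybe maybe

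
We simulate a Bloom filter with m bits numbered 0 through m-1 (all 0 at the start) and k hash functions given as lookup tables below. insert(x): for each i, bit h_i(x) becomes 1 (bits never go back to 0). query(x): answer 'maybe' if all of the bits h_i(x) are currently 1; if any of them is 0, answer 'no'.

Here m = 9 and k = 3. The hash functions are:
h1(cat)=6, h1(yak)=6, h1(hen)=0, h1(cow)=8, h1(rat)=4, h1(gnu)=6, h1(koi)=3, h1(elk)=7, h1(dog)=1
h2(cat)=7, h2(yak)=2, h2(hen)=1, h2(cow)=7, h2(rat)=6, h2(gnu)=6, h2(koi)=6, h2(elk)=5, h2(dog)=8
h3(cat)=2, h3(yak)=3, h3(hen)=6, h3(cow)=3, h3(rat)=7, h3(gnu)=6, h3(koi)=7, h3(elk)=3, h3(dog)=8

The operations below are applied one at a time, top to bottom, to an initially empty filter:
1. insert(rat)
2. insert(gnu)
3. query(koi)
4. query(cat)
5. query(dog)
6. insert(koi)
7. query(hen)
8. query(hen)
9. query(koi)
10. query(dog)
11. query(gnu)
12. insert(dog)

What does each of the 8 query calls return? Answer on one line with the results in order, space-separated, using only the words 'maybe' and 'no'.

Start: bits=000000000
Op 1: insert rat -> sets bits 4 6 7 -> bits=000010110
Op 2: insert gnu -> sets bits 6 -> bits=000010110
Op 3: query koi -> checks bit3=0, bit6=1, bit7=1 (has a 0) -> no
Op 4: query cat -> checks bit2=0, bit6=1, bit7=1 (has a 0) -> no
Op 5: query dog -> checks bit1=0, bit8=0 (has a 0) -> no
Op 6: insert koi -> sets bits 3 6 7 -> bits=000110110
Op 7: query hen -> checks bit0=0, bit1=0, bit6=1 (has a 0) -> no
Op 8: query hen -> checks bit0=0, bit1=0, bit6=1 (has a 0) -> no
Op 9: query koi -> checks bit3=1, bit6=1, bit7=1 (all 1) -> maybe
Op 10: query dog -> checks bit1=0, bit8=0 (has a 0) -> no
Op 11: query gnu -> checks bit6=1 (all 1) -> maybe
Op 12: insert dog -> sets bits 1 8 -> bits=010110111
Query results in order: no no no no no maybe no maybe

Answer: no no no no no maybe no maybe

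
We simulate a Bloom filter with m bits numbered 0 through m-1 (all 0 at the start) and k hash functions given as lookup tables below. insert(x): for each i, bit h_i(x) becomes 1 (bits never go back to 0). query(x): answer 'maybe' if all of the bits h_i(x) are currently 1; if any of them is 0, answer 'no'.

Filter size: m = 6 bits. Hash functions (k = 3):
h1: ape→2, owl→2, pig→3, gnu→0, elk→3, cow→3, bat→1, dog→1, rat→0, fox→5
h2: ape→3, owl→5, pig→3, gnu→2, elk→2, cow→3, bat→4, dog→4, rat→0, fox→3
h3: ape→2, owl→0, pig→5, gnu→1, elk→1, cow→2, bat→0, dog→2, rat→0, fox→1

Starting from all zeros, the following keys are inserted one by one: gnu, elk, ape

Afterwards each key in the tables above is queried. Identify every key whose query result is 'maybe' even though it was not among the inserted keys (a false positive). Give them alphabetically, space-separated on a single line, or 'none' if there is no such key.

Answer: cow rat

Derivation:
Start: bits=000000
After insert 'gnu': sets bits 0 1 2 -> bits=111000
After insert 'elk': sets bits 1 2 3 -> bits=111100
After insert 'ape': sets bits 2 3 -> bits=111100
Not inserted: bat cow dog fox owl pig rat — query each against bits=111100:
query bat: checks bit0=1, bit1=1, bit4=0 (has a 0) -> no => not a false positive
query cow: checks bit2=1, bit3=1 (all 1) -> maybe => FALSE POSITIVE
query dog: checks bit1=1, bit2=1, bit4=0 (has a 0) -> no => not a false positive
query fox: checks bit1=1, bit3=1, bit5=0 (has a 0) -> no => not a false positive
query owl: checks bit0=1, bit2=1, bit5=0 (has a 0) -> no => not a false positive
query pig: checks bit3=1, bit5=0 (has a 0) -> no => not a false positive
query rat: checks bit0=1 (all 1) -> maybe => FALSE POSITIVE
False positives (alphabetical): cow rat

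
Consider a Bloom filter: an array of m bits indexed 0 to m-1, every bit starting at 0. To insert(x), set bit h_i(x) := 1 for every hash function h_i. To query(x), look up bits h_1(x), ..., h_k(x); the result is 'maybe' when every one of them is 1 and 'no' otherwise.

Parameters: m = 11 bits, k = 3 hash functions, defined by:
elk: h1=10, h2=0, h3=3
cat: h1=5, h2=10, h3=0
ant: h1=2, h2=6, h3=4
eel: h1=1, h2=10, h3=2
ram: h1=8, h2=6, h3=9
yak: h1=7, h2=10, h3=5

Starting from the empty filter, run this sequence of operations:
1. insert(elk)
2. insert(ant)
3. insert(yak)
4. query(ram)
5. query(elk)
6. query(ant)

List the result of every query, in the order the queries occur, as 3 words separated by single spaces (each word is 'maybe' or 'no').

Start: bits=00000000000
Op 1: insert elk -> sets bits 0 3 10 -> bits=10010000001
Op 2: insert ant -> sets bits 2 4 6 -> bits=10111010001
Op 3: insert yak -> sets bits 5 7 10 -> bits=10111111001
Op 4: query ram -> checks bit6=1, bit8=0, bit9=0 (has a 0) -> no
Op 5: query elk -> checks bit0=1, bit3=1, bit10=1 (all 1) -> maybe
Op 6: query ant -> checks bit2=1, bit4=1, bit6=1 (all 1) -> maybe
Query results in order: no maybe maybe

Answer: no maybe maybe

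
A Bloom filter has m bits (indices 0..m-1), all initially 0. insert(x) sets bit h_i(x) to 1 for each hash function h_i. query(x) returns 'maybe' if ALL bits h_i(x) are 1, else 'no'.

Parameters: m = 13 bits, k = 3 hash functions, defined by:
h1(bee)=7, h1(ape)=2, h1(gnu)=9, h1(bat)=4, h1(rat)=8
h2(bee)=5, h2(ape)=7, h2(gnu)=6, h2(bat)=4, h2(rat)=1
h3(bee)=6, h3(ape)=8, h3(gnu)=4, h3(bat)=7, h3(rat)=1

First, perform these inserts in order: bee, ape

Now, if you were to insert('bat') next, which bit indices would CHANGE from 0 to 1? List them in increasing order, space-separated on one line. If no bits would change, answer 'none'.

Start: bits=0000000000000
After insert 'bee': sets bits 5 6 7 -> bits=0000011100000
After insert 'ape': sets bits 2 7 8 -> bits=0010011110000
insert 'bat' would touch bits 4 7; currently bit4=0, bit7=1
Bits that are 0 among those (would change 0->1): 4

Answer: 4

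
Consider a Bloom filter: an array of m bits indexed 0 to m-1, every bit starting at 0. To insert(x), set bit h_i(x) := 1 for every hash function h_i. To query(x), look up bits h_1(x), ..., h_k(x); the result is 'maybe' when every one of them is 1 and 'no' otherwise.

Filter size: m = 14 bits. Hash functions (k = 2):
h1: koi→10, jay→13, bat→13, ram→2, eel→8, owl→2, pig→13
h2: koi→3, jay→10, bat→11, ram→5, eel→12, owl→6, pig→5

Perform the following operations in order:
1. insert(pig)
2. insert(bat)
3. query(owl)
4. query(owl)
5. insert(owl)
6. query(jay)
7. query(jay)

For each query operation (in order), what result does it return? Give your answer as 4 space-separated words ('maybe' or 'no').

Start: bits=00000000000000
Op 1: insert pig -> sets bits 5 13 -> bits=00000100000001
Op 2: insert bat -> sets bits 11 13 -> bits=00000100000101
Op 3: query owl -> checks bit2=0, bit6=0 (has a 0) -> no
Op 4: query owl -> checks bit2=0, bit6=0 (has a 0) -> no
Op 5: insert owl -> sets bits 2 6 -> bits=00100110000101
Op 6: query jay -> checks bit10=0, bit13=1 (has a 0) -> no
Op 7: query jay -> checks bit10=0, bit13=1 (has a 0) -> no
Query results in order: no no no no

Answer: no no no no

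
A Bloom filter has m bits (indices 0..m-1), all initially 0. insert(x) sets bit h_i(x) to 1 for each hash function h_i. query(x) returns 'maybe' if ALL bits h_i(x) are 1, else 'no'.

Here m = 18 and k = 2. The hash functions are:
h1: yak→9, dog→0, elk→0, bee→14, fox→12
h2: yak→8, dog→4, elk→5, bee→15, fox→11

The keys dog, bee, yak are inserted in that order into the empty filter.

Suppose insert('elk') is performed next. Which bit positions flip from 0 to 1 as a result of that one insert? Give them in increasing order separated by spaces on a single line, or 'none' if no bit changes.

Start: bits=000000000000000000
After insert 'dog': sets bits 0 4 -> bits=100010000000000000
After insert 'bee': sets bits 14 15 -> bits=100010000000001100
After insert 'yak': sets bits 8 9 -> bits=100010001100001100
insert 'elk' would touch bits 0 5; currently bit0=1, bit5=0
Bits that are 0 among those (would change 0->1): 5

Answer: 5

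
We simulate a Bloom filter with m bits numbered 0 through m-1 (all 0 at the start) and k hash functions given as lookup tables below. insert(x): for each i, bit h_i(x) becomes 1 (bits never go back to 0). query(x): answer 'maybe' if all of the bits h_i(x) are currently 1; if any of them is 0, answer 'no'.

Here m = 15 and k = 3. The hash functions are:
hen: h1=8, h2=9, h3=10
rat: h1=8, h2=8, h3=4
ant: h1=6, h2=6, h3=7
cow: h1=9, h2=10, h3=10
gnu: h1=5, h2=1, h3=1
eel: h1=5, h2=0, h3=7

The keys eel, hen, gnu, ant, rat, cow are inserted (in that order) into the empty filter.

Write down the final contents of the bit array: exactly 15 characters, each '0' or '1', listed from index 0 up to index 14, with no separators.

Answer: 110011111110000

Derivation:
Start: bits=000000000000000
After insert 'eel': sets bits 0 5 7 -> bits=100001010000000
After insert 'hen': sets bits 8 9 10 -> bits=100001011110000
After insert 'gnu': sets bits 1 5 -> bits=110001011110000
After insert 'ant': sets bits 6 7 -> bits=110001111110000
After insert 'rat': sets bits 4 8 -> bits=110011111110000
After insert 'cow': sets bits 9 10 -> bits=110011111110000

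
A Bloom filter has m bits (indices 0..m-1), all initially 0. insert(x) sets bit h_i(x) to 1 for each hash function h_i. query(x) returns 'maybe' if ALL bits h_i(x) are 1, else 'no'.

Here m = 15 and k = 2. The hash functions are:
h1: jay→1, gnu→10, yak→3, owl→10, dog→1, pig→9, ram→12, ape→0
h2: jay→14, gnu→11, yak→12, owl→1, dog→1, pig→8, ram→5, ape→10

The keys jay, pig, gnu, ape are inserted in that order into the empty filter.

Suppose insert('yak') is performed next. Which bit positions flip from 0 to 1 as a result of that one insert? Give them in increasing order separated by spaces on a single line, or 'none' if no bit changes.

Start: bits=000000000000000
After insert 'jay': sets bits 1 14 -> bits=010000000000001
After insert 'pig': sets bits 8 9 -> bits=010000001100001
After insert 'gnu': sets bits 10 11 -> bits=010000001111001
After insert 'ape': sets bits 0 10 -> bits=110000001111001
insert 'yak' would touch bits 3 12; currently bit3=0, bit12=0
Bits that are 0 among those (would change 0->1): 3 12

Answer: 3 12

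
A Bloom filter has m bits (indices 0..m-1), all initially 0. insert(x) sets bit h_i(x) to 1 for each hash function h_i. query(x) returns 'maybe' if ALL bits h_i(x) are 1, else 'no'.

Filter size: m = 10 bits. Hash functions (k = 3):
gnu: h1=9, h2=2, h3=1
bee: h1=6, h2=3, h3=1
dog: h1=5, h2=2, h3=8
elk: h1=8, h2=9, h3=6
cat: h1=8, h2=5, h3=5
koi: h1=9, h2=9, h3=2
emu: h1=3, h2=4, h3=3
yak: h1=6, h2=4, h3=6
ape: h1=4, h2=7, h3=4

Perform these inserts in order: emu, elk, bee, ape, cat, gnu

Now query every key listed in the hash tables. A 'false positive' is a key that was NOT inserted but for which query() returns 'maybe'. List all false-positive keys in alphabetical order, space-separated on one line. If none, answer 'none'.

Answer: dog koi yak

Derivation:
Start: bits=0000000000
After insert 'emu': sets bits 3 4 -> bits=0001100000
After insert 'elk': sets bits 6 8 9 -> bits=0001101011
After insert 'bee': sets bits 1 3 6 -> bits=0101101011
After insert 'ape': sets bits 4 7 -> bits=0101101111
After insert 'cat': sets bits 5 8 -> bits=0101111111
After insert 'gnu': sets bits 1 2 9 -> bits=0111111111
Not inserted: dog koi yak — query each against bits=0111111111:
query dog: checks bit2=1, bit5=1, bit8=1 (all 1) -> maybe => FALSE POSITIVE
query koi: checks bit2=1, bit9=1 (all 1) -> maybe => FALSE POSITIVE
query yak: checks bit4=1, bit6=1 (all 1) -> maybe => FALSE POSITIVE
False positives (alphabetical): dog koi yak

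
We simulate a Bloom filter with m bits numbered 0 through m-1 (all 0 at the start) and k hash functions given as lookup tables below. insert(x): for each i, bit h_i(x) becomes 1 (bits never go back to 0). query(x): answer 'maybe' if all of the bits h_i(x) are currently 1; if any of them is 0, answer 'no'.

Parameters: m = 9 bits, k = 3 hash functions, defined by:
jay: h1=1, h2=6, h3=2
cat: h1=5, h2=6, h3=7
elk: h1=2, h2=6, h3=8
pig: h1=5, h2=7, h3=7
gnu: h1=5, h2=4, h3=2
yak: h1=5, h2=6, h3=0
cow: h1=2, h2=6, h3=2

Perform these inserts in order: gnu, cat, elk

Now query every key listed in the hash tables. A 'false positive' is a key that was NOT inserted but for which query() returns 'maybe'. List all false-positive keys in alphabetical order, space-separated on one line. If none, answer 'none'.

Answer: cow pig

Derivation:
Start: bits=000000000
After insert 'gnu': sets bits 2 4 5 -> bits=001011000
After insert 'cat': sets bits 5 6 7 -> bits=001011110
After insert 'elk': sets bits 2 6 8 -> bits=001011111
Not inserted: cow jay pig yak — query each against bits=001011111:
query cow: checks bit2=1, bit6=1 (all 1) -> maybe => FALSE POSITIVE
query jay: checks bit1=0, bit2=1, bit6=1 (has a 0) -> no => not a false positive
query pig: checks bit5=1, bit7=1 (all 1) -> maybe => FALSE POSITIVE
query yak: checks bit0=0, bit5=1, bit6=1 (has a 0) -> no => not a false positive
False positives (alphabetical): cow pig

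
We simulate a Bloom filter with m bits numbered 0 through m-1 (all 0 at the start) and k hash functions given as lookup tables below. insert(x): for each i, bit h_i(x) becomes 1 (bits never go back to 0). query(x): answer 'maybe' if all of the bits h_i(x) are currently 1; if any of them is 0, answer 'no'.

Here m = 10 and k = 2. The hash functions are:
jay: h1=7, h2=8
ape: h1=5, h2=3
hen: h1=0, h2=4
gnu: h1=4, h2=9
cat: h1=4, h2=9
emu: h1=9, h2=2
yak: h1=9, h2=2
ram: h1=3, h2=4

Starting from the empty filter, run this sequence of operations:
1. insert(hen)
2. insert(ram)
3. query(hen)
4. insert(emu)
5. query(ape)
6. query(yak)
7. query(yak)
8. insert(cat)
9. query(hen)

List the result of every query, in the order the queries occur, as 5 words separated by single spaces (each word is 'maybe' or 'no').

Answer: maybe no maybe maybe maybe

Derivation:
Start: bits=0000000000
Op 1: insert hen -> sets bits 0 4 -> bits=1000100000
Op 2: insert ram -> sets bits 3 4 -> bits=1001100000
Op 3: query hen -> checks bit0=1, bit4=1 (all 1) -> maybe
Op 4: insert emu -> sets bits 2 9 -> bits=1011100001
Op 5: query ape -> checks bit3=1, bit5=0 (has a 0) -> no
Op 6: query yak -> checks bit2=1, bit9=1 (all 1) -> maybe
Op 7: query yak -> checks bit2=1, bit9=1 (all 1) -> maybe
Op 8: insert cat -> sets bits 4 9 -> bits=1011100001
Op 9: query hen -> checks bit0=1, bit4=1 (all 1) -> maybe
Query results in order: maybe no maybe maybe maybe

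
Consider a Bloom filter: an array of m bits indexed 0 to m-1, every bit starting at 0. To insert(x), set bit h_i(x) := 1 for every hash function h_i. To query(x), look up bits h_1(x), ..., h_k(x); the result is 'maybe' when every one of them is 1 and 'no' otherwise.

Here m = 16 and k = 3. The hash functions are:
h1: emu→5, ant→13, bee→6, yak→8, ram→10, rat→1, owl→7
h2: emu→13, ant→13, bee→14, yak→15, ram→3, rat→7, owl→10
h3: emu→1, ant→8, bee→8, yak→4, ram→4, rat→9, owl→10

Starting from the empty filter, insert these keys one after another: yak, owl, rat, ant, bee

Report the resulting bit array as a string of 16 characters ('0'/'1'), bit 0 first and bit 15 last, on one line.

Start: bits=0000000000000000
After insert 'yak': sets bits 4 8 15 -> bits=0000100010000001
After insert 'owl': sets bits 7 10 -> bits=0000100110100001
After insert 'rat': sets bits 1 7 9 -> bits=0100100111100001
After insert 'ant': sets bits 8 13 -> bits=0100100111100101
After insert 'bee': sets bits 6 8 14 -> bits=0100101111100111

Answer: 0100101111100111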